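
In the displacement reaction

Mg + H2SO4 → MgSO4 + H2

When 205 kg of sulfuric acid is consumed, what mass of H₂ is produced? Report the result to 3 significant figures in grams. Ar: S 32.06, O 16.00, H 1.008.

4210 g

M(H2SO4) = 2(1.008) + 32.06 + 4(16.00) = 98.076 g/mol.
M(H2) = 2(1.008) = 2.016 g/mol.
Convert: 205 kg = 205000 g.
n(H2SO4) = 205000 g / 98.076 g/mol = 2090 mol.
From the equation the H2SO4:H2 mole ratio is 1:1, so n(H2) = 2090 × 1/1 = 2090 mol.
Mass of H2 = 2090 mol × 2.016 g/mol = 4214 g.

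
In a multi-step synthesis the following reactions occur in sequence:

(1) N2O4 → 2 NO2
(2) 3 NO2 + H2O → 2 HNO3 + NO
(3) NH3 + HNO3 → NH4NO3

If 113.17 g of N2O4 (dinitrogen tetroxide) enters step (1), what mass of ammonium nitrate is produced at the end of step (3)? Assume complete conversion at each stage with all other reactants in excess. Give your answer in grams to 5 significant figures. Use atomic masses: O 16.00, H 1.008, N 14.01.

131.27 g

M(N2O4) = 2(14.01) + 4(16.00) = 92.02 g/mol.
M(NH4NO3) = 2(14.01) + 4(1.008) + 3(16.00) = 80.052 g/mol.
n(N2O4) = 113.17 / 92.02 = 1.22984 mol.
Reaction (1): N2O4→NO2 ratio 1:2 ⇒ n(NO2) = 2.45968 mol.
Reaction (2): NO2→HNO3 ratio 3:2 ⇒ n(HNO3) = 1.63979 mol.
Reaction (3): HNO3→NH4NO3 ratio 1:1 ⇒ n(NH4NO3) = 1.63979 mol.
Mass of NH4NO3 = 1.63979 × 80.052 = 131.268 g.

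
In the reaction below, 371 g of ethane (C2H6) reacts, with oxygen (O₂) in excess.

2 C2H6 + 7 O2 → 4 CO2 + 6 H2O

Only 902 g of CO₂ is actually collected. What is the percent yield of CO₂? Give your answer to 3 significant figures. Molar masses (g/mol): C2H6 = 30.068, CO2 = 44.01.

83.1 %

n(C2H6) = 371.0 g / 30.068 g/mol = 12.34 mol.
From the equation the C2H6:CO2 mole ratio is 2:4, so n(CO2) = 12.34 × 4/2 = 24.68 mol.
Mass of CO2 = 24.68 mol × 44.01 g/mol = 1086 g.
This is the theoretical yield. Percent yield = 902 g / 1086 g × 100% = 83.05%.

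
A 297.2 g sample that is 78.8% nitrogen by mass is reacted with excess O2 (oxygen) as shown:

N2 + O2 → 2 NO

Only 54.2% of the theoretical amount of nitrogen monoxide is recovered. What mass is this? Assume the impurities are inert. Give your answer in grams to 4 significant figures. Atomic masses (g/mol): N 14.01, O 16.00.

Pure N2 available = 297.2 g × 0.788 = 234.19 g.
M(N2) = 2(14.01) = 28.02 g/mol.
M(NO) = 14.01 + 16.00 = 30.01 g/mol.
n(N2) = 234.19 g / 28.02 g/mol = 8.3581 mol.
From the equation the N2:NO mole ratio is 1:2, so n(NO) = 8.3581 × 2/1 = 16.716 mol.
Mass of NO = 16.716 mol × 30.01 g/mol = 501.65 g.
Actual mass collected = 501.65 g × 0.542 = 271.90 g.

271.9 g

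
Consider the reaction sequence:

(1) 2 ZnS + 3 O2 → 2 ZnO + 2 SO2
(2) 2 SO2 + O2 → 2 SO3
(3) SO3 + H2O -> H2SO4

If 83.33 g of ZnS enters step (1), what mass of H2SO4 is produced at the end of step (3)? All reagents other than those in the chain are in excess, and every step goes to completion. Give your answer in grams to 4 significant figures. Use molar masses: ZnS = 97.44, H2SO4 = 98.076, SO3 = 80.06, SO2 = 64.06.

83.87 g

n(ZnS) = 83.33 / 97.44 = 0.85519 mol.
Reaction (1): ZnS→SO2 ratio 2:2 ⇒ n(SO2) = 0.85519 mol.
Reaction (2): SO2→SO3 ratio 2:2 ⇒ n(SO3) = 0.85519 mol.
Reaction (3): SO3→H2SO4 ratio 1:1 ⇒ n(H2SO4) = 0.85519 mol.
Mass of H2SO4 = 0.85519 × 98.076 = 83.874 g.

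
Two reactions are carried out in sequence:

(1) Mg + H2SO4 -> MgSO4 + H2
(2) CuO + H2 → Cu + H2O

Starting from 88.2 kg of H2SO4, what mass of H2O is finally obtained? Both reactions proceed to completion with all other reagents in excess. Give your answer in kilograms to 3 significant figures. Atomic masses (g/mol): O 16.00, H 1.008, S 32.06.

16.2 kg

M(H2SO4) = 2(1.008) + 32.06 + 4(16.00) = 98.076 g/mol.
M(H2O) = 2(1.008) + 16.00 = 18.016 g/mol.
88.2 kg = 88200 g.
n(H2SO4) = 88200 / 98.076 = 899.3 mol.
Step 1 gives a 1:1 ratio of H2SO4 to H2, so n(H2) = 899.3 mol.
In step 2 the H2:H2O ratio is 1:1, so n(H2O) = 899.3 mol.
Mass of H2O = 899.3 × 18.016 = 16200 g = 16.2 kg.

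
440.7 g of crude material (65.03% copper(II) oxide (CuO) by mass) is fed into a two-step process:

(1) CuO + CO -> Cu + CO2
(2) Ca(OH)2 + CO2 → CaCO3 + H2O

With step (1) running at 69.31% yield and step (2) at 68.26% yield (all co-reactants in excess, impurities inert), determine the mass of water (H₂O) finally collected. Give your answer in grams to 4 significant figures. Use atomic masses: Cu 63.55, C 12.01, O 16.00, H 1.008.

30.71 g

Pure CuO = 440.7 × 0.6503 = 286.59 g.
M(CuO) = 63.55 + 16.00 = 79.55 g/mol.
M(H2O) = 2(1.008) + 16.00 = 18.016 g/mol.
n(CuO) = 286.59 / 79.55 = 3.6026 mol.
Step 1 (CuO:CO2 = 1:1): theoretical n(CO2) = 3.6026 mol; at 69.31% yield, n(CO2) = 2.4970 mol.
Step 2 (CO2:H2O = 1:1): theoretical n(H2O) = 2.4970 mol, so theoretical mass = 2.4970 × 18.016 = 44.985 g.
At 68.26% yield, actual mass of H2O = 44.985 × 0.6826 = 30.707 g.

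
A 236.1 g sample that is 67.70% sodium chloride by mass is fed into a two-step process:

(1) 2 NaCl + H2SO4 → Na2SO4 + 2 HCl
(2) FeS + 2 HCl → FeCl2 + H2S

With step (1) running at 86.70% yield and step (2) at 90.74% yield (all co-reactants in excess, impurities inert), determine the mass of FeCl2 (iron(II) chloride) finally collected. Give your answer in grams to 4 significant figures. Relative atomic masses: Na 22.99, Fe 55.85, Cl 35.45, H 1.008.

Pure NaCl = 236.1 × 0.6770 = 159.84 g.
M(NaCl) = 22.99 + 35.45 = 58.44 g/mol.
M(FeCl2) = 55.85 + 2(35.45) = 126.75 g/mol.
n(NaCl) = 159.84 / 58.44 = 2.7351 mol.
Step 1 (NaCl:HCl = 2:2): theoretical n(HCl) = 2.7351 mol; at 86.70% yield, n(HCl) = 2.3713 mol.
Step 2 (HCl:FeCl2 = 2:1): theoretical n(FeCl2) = 1.1857 mol, so theoretical mass = 1.1857 × 126.75 = 150.28 g.
At 90.74% yield, actual mass of FeCl2 = 150.28 × 0.9074 = 136.37 g.

136.4 g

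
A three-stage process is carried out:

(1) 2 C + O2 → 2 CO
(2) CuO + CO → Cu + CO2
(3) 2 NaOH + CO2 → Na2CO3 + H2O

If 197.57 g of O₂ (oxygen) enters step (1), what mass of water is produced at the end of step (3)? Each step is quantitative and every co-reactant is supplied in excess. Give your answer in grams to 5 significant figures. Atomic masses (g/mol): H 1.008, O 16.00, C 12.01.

222.46 g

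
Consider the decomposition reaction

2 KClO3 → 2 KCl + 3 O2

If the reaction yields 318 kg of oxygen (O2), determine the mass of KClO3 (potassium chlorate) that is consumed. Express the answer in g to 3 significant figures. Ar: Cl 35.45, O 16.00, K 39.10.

812000 g

M(O2) = 2(16.00) = 32.00 g/mol.
M(KClO3) = 39.10 + 35.45 + 3(16.00) = 122.55 g/mol.
Convert: 318 kg = 318000 g.
n(O2) = 318000 g / 32.00 g/mol = 9938 mol.
From the equation the O2:KClO3 mole ratio is 3:2, so n(KClO3) = 9938 × 2/3 = 6625 mol.
Mass of KClO3 = 6625 mol × 122.55 g/mol = 811900 g.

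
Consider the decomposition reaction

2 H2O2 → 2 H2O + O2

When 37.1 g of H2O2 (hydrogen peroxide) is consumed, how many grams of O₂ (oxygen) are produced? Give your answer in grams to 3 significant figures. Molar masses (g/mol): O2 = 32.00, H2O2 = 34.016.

17.5 g

n(H2O2) = 37.10 g / 34.016 g/mol = 1.091 mol.
From the equation the H2O2:O2 mole ratio is 2:1, so n(O2) = 1.091 × 1/2 = 0.5453 mol.
Mass of O2 = 0.5453 mol × 32.00 g/mol = 17.45 g.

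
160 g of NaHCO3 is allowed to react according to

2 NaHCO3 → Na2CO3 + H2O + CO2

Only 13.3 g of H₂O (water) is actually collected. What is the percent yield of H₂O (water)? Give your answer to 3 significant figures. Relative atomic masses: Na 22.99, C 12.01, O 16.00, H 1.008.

M(NaHCO3) = 22.99 + 1.008 + 12.01 + 3(16.00) = 84.008 g/mol.
M(H2O) = 2(1.008) + 16.00 = 18.016 g/mol.
n(NaHCO3) = 160.0 g / 84.008 g/mol = 1.905 mol.
From the equation the NaHCO3:H2O mole ratio is 2:1, so n(H2O) = 1.905 × 1/2 = 0.9523 mol.
Mass of H2O = 0.9523 mol × 18.016 g/mol = 17.16 g.
This is the theoretical yield. Percent yield = 13.3 g / 17.16 g × 100% = 77.52%.

77.5 %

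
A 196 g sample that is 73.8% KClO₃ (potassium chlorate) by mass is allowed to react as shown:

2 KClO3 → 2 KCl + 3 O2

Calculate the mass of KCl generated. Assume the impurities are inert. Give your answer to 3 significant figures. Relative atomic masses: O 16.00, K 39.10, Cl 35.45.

Mass of pure KClO3 = 196 g × 0.738 = 144.6 g.
M(KClO3) = 39.10 + 35.45 + 3(16.00) = 122.55 g/mol.
M(KCl) = 39.10 + 35.45 = 74.55 g/mol.
n(KClO3) = 144.6 g / 122.55 g/mol = 1.180 mol.
From the equation the KClO3:KCl mole ratio is 2:2, so n(KCl) = 1.180 × 2/2 = 1.180 mol.
Mass of KCl = 1.180 mol × 74.55 g/mol = 87.99 g.

88.0 g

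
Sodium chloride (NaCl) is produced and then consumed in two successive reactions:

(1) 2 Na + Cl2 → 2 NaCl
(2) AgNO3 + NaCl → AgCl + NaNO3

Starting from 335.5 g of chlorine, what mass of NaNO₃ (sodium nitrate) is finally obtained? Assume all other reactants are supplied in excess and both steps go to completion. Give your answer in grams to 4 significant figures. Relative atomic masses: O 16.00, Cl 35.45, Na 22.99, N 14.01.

M(Cl2) = 2(35.45) = 70.90 g/mol.
M(NaNO3) = 22.99 + 14.01 + 3(16.00) = 85.00 g/mol.
n(Cl2) = 335.50 / 70.90 = 4.7320 mol.
Step 1 gives a 1:2 ratio of Cl2 to NaCl, so n(NaCl) = 9.4640 mol.
In step 2 the NaCl:NaNO3 ratio is 1:1, so n(NaNO3) = 9.4640 mol.
Mass of NaNO3 = 9.4640 × 85.00 = 804.44 g.

804.4 g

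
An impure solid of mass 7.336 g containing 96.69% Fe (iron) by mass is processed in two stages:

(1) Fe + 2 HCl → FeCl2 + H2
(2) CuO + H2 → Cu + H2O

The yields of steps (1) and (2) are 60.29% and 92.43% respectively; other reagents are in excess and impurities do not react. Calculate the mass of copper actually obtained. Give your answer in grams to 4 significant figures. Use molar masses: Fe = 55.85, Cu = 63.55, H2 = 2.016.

4.498 g

Pure Fe = 7.336 × 0.9669 = 7.0932 g.
n(Fe) = 7.0932 / 55.85 = 0.12700 mol.
Step 1 (Fe:H2 = 1:1): theoretical n(H2) = 0.12700 mol; at 60.29% yield, n(H2) = 0.076571 mol.
Step 2 (H2:Cu = 1:1): theoretical n(Cu) = 0.076571 mol, so theoretical mass = 0.076571 × 63.55 = 4.8661 g.
At 92.43% yield, actual mass of Cu = 4.8661 × 0.9243 = 4.4977 g.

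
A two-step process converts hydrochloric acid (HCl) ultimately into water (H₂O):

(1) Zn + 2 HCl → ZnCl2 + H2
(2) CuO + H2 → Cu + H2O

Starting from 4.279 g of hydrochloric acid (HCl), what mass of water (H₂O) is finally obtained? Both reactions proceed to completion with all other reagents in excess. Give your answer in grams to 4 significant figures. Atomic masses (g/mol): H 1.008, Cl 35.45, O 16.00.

1.057 g

M(HCl) = 1.008 + 35.45 = 36.458 g/mol.
M(H2O) = 2(1.008) + 16.00 = 18.016 g/mol.
n(HCl) = 4.2790 / 36.458 = 0.11737 mol.
Step 1 gives a 2:1 ratio of HCl to H2, so n(H2) = 0.058684 mol.
In step 2 the H2:H2O ratio is 1:1, so n(H2O) = 0.058684 mol.
Mass of H2O = 0.058684 × 18.016 = 1.0573 g.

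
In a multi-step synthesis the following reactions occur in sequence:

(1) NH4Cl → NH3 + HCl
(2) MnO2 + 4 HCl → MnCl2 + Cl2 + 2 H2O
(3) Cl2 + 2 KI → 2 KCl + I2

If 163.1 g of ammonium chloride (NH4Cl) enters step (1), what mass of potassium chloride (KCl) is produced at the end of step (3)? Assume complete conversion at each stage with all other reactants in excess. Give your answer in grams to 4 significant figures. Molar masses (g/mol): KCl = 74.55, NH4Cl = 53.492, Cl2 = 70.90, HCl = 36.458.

113.7 g

n(NH4Cl) = 163.1 / 53.492 = 3.0491 mol.
Reaction (1): NH4Cl→HCl ratio 1:1 ⇒ n(HCl) = 3.0491 mol.
Reaction (2): HCl→Cl2 ratio 4:1 ⇒ n(Cl2) = 0.76226 mol.
Reaction (3): Cl2→KCl ratio 1:2 ⇒ n(KCl) = 1.5245 mol.
Mass of KCl = 1.5245 × 74.55 = 113.65 g.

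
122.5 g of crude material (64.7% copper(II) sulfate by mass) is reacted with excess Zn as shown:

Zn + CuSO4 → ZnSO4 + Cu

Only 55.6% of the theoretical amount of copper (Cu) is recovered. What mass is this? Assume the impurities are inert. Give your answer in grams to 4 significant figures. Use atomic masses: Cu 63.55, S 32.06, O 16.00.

17.55 g

Pure CuSO4 available = 122.5 g × 0.647 = 79.257 g.
M(CuSO4) = 63.55 + 32.06 + 4(16.00) = 159.61 g/mol.
M(Cu) = 63.55 g/mol.
n(CuSO4) = 79.257 g / 159.61 g/mol = 0.49657 mol.
From the equation the CuSO4:Cu mole ratio is 1:1, so n(Cu) = 0.49657 × 1/1 = 0.49657 mol.
Mass of Cu = 0.49657 mol × 63.55 g/mol = 31.557 g.
Actual mass collected = 31.557 g × 0.556 = 17.546 g.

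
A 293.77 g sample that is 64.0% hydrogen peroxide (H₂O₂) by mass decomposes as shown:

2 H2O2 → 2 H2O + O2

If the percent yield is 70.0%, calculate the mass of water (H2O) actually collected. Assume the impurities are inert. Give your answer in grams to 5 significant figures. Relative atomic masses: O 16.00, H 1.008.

Pure H2O2 available = 293.77 g × 0.640 = 188.013 g.
M(H2O2) = 2(1.008) + 2(16.00) = 34.016 g/mol.
M(H2O) = 2(1.008) + 16.00 = 18.016 g/mol.
n(H2O2) = 188.013 g / 34.016 g/mol = 5.52719 mol.
From the equation the H2O2:H2O mole ratio is 2:2, so n(H2O) = 5.52719 × 2/2 = 5.52719 mol.
Mass of H2O = 5.52719 mol × 18.016 g/mol = 99.5778 g.
Actual mass collected = 99.5778 g × 0.700 = 69.7045 g.

69.704 g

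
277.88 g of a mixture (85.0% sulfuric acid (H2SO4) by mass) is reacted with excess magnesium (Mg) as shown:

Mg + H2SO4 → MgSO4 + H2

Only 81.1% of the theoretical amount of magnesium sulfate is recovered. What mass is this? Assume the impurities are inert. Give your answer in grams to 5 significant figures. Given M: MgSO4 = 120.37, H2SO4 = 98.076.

Pure H2SO4 available = 277.88 g × 0.850 = 236.198 g.
n(H2SO4) = 236.198 g / 98.076 g/mol = 2.40832 mol.
From the equation the H2SO4:MgSO4 mole ratio is 1:1, so n(MgSO4) = 2.40832 × 1/1 = 2.40832 mol.
Mass of MgSO4 = 2.40832 mol × 120.37 g/mol = 289.889 g.
Actual mass collected = 289.889 g × 0.811 = 235.100 g.

235.10 g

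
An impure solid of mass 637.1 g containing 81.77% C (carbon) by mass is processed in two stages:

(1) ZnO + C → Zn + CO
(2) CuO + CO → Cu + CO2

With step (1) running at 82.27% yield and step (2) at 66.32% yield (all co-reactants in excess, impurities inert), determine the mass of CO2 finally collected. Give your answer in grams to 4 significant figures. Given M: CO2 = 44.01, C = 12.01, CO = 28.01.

1042 g

Pure C = 637.1 × 0.8177 = 520.96 g.
n(C) = 520.96 / 12.01 = 43.377 mol.
Step 1 (C:CO = 1:1): theoretical n(CO) = 43.377 mol; at 82.27% yield, n(CO) = 35.686 mol.
Step 2 (CO:CO2 = 1:1): theoretical n(CO2) = 35.686 mol, so theoretical mass = 35.686 × 44.01 = 1570.5 g.
At 66.32% yield, actual mass of CO2 = 1570.5 × 0.6632 = 1041.6 g.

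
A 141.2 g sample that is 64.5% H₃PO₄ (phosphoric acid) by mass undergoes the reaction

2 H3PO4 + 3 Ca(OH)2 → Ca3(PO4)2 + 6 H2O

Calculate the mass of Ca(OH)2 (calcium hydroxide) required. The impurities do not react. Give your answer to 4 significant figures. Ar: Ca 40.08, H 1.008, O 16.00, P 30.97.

103.3 g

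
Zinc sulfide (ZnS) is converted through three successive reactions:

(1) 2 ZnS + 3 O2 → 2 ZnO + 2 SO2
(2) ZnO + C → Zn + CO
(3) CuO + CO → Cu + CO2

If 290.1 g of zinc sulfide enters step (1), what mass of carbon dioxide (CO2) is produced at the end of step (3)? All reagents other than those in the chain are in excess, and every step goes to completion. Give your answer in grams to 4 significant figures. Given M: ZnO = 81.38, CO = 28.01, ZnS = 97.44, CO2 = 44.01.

n(ZnS) = 290.1 / 97.44 = 2.9772 mol.
Reaction (1): ZnS→ZnO ratio 2:2 ⇒ n(ZnO) = 2.9772 mol.
Reaction (2): ZnO→CO ratio 1:1 ⇒ n(CO) = 2.9772 mol.
Reaction (3): CO→CO2 ratio 1:1 ⇒ n(CO2) = 2.9772 mol.
Mass of CO2 = 2.9772 × 44.01 = 131.03 g.

131.0 g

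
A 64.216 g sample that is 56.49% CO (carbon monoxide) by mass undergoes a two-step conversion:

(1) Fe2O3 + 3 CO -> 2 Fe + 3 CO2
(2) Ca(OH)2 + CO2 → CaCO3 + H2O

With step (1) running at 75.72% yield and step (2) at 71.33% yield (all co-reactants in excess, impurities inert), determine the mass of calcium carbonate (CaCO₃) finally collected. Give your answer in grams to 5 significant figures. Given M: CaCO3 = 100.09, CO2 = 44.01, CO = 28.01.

70.012 g

Pure CO = 64.216 × 0.5649 = 36.2756 g.
n(CO) = 36.2756 / 28.01 = 1.29510 mol.
Step 1 (CO:CO2 = 3:3): theoretical n(CO2) = 1.29510 mol; at 75.72% yield, n(CO2) = 0.980646 mol.
Step 2 (CO2:CaCO3 = 1:1): theoretical n(CaCO3) = 0.980646 mol, so theoretical mass = 0.980646 × 100.09 = 98.1529 g.
At 71.33% yield, actual mass of CaCO3 = 98.1529 × 0.7133 = 70.0124 g.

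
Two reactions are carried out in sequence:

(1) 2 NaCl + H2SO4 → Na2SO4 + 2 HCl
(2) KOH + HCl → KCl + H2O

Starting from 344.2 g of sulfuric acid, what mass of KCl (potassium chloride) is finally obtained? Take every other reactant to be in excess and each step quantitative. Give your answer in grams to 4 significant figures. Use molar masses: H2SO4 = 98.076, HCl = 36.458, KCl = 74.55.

523.3 g

n(H2SO4) = 344.20 / 98.076 = 3.5095 mol.
Step 1 gives a 1:2 ratio of H2SO4 to HCl, so n(HCl) = 7.0190 mol.
In step 2 the HCl:KCl ratio is 1:1, so n(KCl) = 7.0190 mol.
Mass of KCl = 7.0190 × 74.55 = 523.27 g.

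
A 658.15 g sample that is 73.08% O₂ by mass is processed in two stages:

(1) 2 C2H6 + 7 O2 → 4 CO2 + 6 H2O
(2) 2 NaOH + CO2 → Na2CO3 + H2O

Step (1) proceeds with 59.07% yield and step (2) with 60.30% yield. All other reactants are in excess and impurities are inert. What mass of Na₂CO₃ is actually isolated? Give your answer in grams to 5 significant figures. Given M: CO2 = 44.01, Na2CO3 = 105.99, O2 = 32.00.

Pure O2 = 658.15 × 0.7308 = 480.976 g.
n(O2) = 480.976 / 32.00 = 15.0305 mol.
Step 1 (O2:CO2 = 7:4): theoretical n(CO2) = 8.58886 mol; at 59.07% yield, n(CO2) = 5.07344 mol.
Step 2 (CO2:Na2CO3 = 1:1): theoretical n(Na2CO3) = 5.07344 mol, so theoretical mass = 5.07344 × 105.99 = 537.734 g.
At 60.30% yield, actual mass of Na2CO3 = 537.734 × 0.6030 = 324.253 g.

324.25 g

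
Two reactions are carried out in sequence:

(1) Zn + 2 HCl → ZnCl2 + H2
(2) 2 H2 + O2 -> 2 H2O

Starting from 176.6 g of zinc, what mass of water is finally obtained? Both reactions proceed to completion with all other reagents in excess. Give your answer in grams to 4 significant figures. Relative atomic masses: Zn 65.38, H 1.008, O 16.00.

48.66 g

M(Zn) = 65.38 g/mol.
M(H2O) = 2(1.008) + 16.00 = 18.016 g/mol.
n(Zn) = 176.60 / 65.38 = 2.7011 mol.
Step 1 gives a 1:1 ratio of Zn to H2, so n(H2) = 2.7011 mol.
In step 2 the H2:H2O ratio is 2:2, so n(H2O) = 2.7011 mol.
Mass of H2O = 2.7011 × 18.016 = 48.664 g.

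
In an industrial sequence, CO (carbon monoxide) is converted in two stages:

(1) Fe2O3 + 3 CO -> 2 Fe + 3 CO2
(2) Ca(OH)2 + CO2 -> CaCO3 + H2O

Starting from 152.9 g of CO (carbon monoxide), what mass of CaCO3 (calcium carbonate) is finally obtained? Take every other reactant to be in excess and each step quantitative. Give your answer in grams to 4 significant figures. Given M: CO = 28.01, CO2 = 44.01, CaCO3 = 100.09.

n(CO) = 152.90 / 28.01 = 5.4588 mol.
Step 1 gives a 3:3 ratio of CO to CO2, so n(CO2) = 5.4588 mol.
In step 2 the CO2:CaCO3 ratio is 1:1, so n(CaCO3) = 5.4588 mol.
Mass of CaCO3 = 5.4588 × 100.09 = 546.37 g.

546.4 g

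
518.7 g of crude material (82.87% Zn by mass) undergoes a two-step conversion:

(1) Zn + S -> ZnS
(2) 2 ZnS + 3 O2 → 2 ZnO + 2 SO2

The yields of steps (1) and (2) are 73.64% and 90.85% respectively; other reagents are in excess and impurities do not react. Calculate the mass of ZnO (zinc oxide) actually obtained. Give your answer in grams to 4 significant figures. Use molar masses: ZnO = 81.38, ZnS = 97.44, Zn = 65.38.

Pure Zn = 518.7 × 0.8287 = 429.85 g.
n(Zn) = 429.85 / 65.38 = 6.5746 mol.
Step 1 (Zn:ZnS = 1:1): theoretical n(ZnS) = 6.5746 mol; at 73.64% yield, n(ZnS) = 4.8415 mol.
Step 2 (ZnS:ZnO = 2:2): theoretical n(ZnO) = 4.8415 mol, so theoretical mass = 4.8415 × 81.38 = 394.00 g.
At 90.85% yield, actual mass of ZnO = 394.00 × 0.9085 = 357.95 g.

358.0 g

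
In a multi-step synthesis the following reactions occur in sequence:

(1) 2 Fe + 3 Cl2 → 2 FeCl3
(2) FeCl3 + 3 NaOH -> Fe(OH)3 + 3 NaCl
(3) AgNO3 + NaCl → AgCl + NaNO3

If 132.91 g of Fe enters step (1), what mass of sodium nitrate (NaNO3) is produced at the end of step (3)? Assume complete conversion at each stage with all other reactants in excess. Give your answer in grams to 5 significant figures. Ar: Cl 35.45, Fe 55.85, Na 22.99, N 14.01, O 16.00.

M(Fe) = 55.85 g/mol.
M(NaNO3) = 22.99 + 14.01 + 3(16.00) = 85.00 g/mol.
n(Fe) = 132.91 / 55.85 = 2.37977 mol.
Reaction (1): Fe→FeCl3 ratio 2:2 ⇒ n(FeCl3) = 2.37977 mol.
Reaction (2): FeCl3→NaCl ratio 1:3 ⇒ n(NaCl) = 7.13930 mol.
Reaction (3): NaCl→NaNO3 ratio 1:1 ⇒ n(NaNO3) = 7.13930 mol.
Mass of NaNO3 = 7.13930 × 85.00 = 606.841 g.

606.84 g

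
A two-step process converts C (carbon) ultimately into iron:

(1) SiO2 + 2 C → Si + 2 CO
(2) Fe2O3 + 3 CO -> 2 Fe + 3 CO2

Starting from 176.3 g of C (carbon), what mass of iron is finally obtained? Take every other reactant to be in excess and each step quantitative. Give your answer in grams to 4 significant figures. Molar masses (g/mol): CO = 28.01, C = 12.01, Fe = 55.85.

546.6 g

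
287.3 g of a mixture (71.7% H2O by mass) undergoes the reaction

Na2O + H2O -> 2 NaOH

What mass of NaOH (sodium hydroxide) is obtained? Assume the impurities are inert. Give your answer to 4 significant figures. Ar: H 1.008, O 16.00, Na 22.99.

914.7 g

Mass of pure H2O = 287.3 g × 0.717 = 205.99 g.
M(H2O) = 2(1.008) + 16.00 = 18.016 g/mol.
M(NaOH) = 22.99 + 16.00 + 1.008 = 39.998 g/mol.
n(H2O) = 205.99 g / 18.016 g/mol = 11.434 mol.
From the equation the H2O:NaOH mole ratio is 1:2, so n(NaOH) = 11.434 × 2/1 = 22.868 mol.
Mass of NaOH = 22.868 mol × 39.998 g/mol = 914.67 g.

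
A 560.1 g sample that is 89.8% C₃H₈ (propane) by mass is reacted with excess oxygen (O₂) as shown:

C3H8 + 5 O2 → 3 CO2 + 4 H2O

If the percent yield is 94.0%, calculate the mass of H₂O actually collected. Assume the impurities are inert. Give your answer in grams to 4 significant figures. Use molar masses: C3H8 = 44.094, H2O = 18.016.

772.7 g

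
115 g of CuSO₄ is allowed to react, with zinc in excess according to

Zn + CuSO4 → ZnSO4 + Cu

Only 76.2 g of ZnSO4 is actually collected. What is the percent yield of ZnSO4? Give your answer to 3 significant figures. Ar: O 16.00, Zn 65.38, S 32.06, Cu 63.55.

65.5 %

M(CuSO4) = 63.55 + 32.06 + 4(16.00) = 159.61 g/mol.
M(ZnSO4) = 65.38 + 32.06 + 4(16.00) = 161.44 g/mol.
n(CuSO4) = 115.0 g / 159.61 g/mol = 0.7205 mol.
From the equation the CuSO4:ZnSO4 mole ratio is 1:1, so n(ZnSO4) = 0.7205 × 1/1 = 0.7205 mol.
Mass of ZnSO4 = 0.7205 mol × 161.44 g/mol = 116.3 g.
This is the theoretical yield. Percent yield = 76.2 g / 116.3 g × 100% = 65.51%.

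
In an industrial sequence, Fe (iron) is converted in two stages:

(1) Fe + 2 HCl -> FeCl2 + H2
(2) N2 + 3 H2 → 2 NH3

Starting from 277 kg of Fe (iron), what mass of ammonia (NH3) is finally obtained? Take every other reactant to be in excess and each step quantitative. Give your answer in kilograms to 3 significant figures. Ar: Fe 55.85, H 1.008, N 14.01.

56.3 kg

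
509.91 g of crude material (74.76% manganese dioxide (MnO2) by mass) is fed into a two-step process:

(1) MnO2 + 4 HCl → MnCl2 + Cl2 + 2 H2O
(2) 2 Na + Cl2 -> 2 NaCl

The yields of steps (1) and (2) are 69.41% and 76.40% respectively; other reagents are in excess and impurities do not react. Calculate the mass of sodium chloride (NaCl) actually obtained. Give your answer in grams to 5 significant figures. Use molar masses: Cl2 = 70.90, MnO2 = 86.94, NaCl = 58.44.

Pure MnO2 = 509.91 × 0.7476 = 381.209 g.
n(MnO2) = 381.209 / 86.94 = 4.38473 mol.
Step 1 (MnO2:Cl2 = 1:1): theoretical n(Cl2) = 4.38473 mol; at 69.41% yield, n(Cl2) = 3.04344 mol.
Step 2 (Cl2:NaCl = 1:2): theoretical n(NaCl) = 6.08689 mol, so theoretical mass = 6.08689 × 58.44 = 355.718 g.
At 76.40% yield, actual mass of NaCl = 355.718 × 0.7640 = 271.768 g.

271.77 g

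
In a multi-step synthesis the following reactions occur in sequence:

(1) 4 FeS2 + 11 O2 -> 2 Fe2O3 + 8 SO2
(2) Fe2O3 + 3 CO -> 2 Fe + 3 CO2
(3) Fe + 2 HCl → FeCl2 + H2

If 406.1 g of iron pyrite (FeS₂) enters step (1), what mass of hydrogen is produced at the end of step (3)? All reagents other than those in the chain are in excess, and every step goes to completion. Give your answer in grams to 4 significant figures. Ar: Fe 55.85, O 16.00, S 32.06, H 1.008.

M(FeS2) = 55.85 + 2(32.06) = 119.97 g/mol.
M(H2) = 2(1.008) = 2.016 g/mol.
n(FeS2) = 406.1 / 119.97 = 3.3850 mol.
Reaction (1): FeS2→Fe2O3 ratio 4:2 ⇒ n(Fe2O3) = 1.6925 mol.
Reaction (2): Fe2O3→Fe ratio 1:2 ⇒ n(Fe) = 3.3850 mol.
Reaction (3): Fe→H2 ratio 1:1 ⇒ n(H2) = 3.3850 mol.
Mass of H2 = 3.3850 × 2.016 = 6.8242 g.

6.824 g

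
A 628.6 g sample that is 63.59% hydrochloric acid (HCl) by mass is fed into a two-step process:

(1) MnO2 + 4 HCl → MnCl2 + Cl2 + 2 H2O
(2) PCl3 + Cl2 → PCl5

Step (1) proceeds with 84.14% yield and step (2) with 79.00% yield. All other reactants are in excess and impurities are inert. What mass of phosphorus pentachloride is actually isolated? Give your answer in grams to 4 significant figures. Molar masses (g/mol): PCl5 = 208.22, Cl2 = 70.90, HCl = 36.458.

379.4 g

Pure HCl = 628.6 × 0.6359 = 399.73 g.
n(HCl) = 399.73 / 36.458 = 10.964 mol.
Step 1 (HCl:Cl2 = 4:1): theoretical n(Cl2) = 2.7410 mol; at 84.14% yield, n(Cl2) = 2.3063 mol.
Step 2 (Cl2:PCl5 = 1:1): theoretical n(PCl5) = 2.3063 mol, so theoretical mass = 2.3063 × 208.22 = 480.21 g.
At 79.00% yield, actual mass of PCl5 = 480.21 × 0.7900 = 379.37 g.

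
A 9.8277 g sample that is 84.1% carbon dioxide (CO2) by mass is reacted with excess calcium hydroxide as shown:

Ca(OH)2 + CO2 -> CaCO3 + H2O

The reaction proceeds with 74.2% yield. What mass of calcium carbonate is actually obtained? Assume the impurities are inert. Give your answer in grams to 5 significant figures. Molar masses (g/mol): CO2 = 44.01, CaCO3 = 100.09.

13.947 g

Pure CO2 available = 9.8277 g × 0.841 = 8.26510 g.
n(CO2) = 8.26510 g / 44.01 g/mol = 0.187800 mol.
From the equation the CO2:CaCO3 mole ratio is 1:1, so n(CaCO3) = 0.187800 × 1/1 = 0.187800 mol.
Mass of CaCO3 = 0.187800 mol × 100.09 g/mol = 18.7969 g.
Actual mass collected = 18.7969 g × 0.742 = 13.9473 g.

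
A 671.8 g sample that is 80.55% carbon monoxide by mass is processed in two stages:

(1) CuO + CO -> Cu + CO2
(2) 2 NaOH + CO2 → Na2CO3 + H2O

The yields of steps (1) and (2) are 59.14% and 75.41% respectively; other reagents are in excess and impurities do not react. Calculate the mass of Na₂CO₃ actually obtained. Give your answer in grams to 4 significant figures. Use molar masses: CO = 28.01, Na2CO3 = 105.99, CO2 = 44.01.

913.2 g

Pure CO = 671.8 × 0.8055 = 541.13 g.
n(CO) = 541.13 / 28.01 = 19.319 mol.
Step 1 (CO:CO2 = 1:1): theoretical n(CO2) = 19.319 mol; at 59.14% yield, n(CO2) = 11.425 mol.
Step 2 (CO2:Na2CO3 = 1:1): theoretical n(Na2CO3) = 11.425 mol, so theoretical mass = 11.425 × 105.99 = 1211.0 g.
At 75.41% yield, actual mass of Na2CO3 = 1211.0 × 0.7541 = 913.20 g.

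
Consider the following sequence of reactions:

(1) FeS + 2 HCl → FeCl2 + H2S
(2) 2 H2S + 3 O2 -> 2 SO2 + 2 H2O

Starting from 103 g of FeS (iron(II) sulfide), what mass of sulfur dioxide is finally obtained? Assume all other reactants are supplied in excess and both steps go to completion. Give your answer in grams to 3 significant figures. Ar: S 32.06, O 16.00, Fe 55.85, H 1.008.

75.1 g

M(FeS) = 55.85 + 32.06 = 87.91 g/mol.
M(SO2) = 32.06 + 2(16.00) = 64.06 g/mol.
n(FeS) = 103.0 / 87.91 = 1.172 mol.
Step 1 gives a 1:1 ratio of FeS to H2S, so n(H2S) = 1.172 mol.
In step 2 the H2S:SO2 ratio is 2:2, so n(SO2) = 1.172 mol.
Mass of SO2 = 1.172 × 64.06 = 75.06 g.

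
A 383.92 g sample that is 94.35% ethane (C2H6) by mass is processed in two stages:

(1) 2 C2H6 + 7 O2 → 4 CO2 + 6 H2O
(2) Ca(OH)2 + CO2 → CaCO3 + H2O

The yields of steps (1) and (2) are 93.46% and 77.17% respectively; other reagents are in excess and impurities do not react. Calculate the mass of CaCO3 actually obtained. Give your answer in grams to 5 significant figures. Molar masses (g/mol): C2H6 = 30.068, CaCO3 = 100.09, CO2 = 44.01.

1739.3 g

Pure C2H6 = 383.92 × 0.9435 = 362.229 g.
n(C2H6) = 362.229 / 30.068 = 12.0470 mol.
Step 1 (C2H6:CO2 = 2:4): theoretical n(CO2) = 24.0940 mol; at 93.46% yield, n(CO2) = 22.5182 mol.
Step 2 (CO2:CaCO3 = 1:1): theoretical n(CaCO3) = 22.5182 mol, so theoretical mass = 22.5182 × 100.09 = 2253.85 g.
At 77.17% yield, actual mass of CaCO3 = 2253.85 × 0.7717 = 1739.29 g.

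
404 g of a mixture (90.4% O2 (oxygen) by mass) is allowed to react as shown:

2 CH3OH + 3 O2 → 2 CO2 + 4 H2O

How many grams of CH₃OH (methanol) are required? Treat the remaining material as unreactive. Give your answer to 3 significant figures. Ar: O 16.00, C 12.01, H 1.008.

244 g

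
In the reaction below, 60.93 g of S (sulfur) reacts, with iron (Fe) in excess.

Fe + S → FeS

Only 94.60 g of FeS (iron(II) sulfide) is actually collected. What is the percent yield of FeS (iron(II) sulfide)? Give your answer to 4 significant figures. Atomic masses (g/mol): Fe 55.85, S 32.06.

56.62 %

M(S) = 32.06 g/mol.
M(FeS) = 55.85 + 32.06 = 87.91 g/mol.
n(S) = 60.930 g / 32.06 g/mol = 1.9005 mol.
From the equation the S:FeS mole ratio is 1:1, so n(FeS) = 1.9005 × 1/1 = 1.9005 mol.
Mass of FeS = 1.9005 mol × 87.91 g/mol = 167.07 g.
This is the theoretical yield. Percent yield = 94.60 g / 167.07 g × 100% = 56.622%.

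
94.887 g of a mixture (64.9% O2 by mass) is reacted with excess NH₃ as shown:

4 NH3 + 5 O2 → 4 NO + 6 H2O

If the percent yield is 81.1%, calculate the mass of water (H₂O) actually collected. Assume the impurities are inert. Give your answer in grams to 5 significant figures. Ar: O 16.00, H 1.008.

33.741 g

Pure O2 available = 94.887 g × 0.649 = 61.5817 g.
M(O2) = 2(16.00) = 32.00 g/mol.
M(H2O) = 2(1.008) + 16.00 = 18.016 g/mol.
n(O2) = 61.5817 g / 32.00 g/mol = 1.92443 mol.
From the equation the O2:H2O mole ratio is 5:6, so n(H2O) = 1.92443 × 6/5 = 2.30931 mol.
Mass of H2O = 2.30931 mol × 18.016 g/mol = 41.6046 g.
Actual mass collected = 41.6046 g × 0.811 = 33.7413 g.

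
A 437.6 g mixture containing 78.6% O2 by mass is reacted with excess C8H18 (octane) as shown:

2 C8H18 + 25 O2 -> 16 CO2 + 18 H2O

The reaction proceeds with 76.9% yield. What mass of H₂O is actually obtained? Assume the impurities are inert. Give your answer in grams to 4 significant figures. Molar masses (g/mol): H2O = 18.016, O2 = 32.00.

Pure O2 available = 437.6 g × 0.786 = 343.95 g.
n(O2) = 343.95 g / 32.00 g/mol = 10.749 mol.
From the equation the O2:H2O mole ratio is 25:18, so n(H2O) = 10.749 × 18/25 = 7.7390 mol.
Mass of H2O = 7.7390 mol × 18.016 g/mol = 139.43 g.
Actual mass collected = 139.43 g × 0.769 = 107.22 g.

107.2 g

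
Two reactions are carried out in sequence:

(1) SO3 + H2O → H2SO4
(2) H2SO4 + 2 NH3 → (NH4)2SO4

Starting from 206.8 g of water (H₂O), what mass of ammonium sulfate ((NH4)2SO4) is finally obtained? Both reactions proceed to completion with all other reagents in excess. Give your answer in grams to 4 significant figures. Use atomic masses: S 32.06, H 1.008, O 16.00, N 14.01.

M(H2O) = 2(1.008) + 16.00 = 18.016 g/mol.
M((NH4)2SO4) = 2(14.01) + 8(1.008) + 32.06 + 4(16.00) = 132.144 g/mol.
n(H2O) = 206.80 / 18.016 = 11.479 mol.
Step 1 gives a 1:1 ratio of H2O to H2SO4, so n(H2SO4) = 11.479 mol.
In step 2 the H2SO4:(NH4)2SO4 ratio is 1:1, so n((NH4)2SO4) = 11.479 mol.
Mass of (NH4)2SO4 = 11.479 × 132.144 = 1516.8 g.

1517 g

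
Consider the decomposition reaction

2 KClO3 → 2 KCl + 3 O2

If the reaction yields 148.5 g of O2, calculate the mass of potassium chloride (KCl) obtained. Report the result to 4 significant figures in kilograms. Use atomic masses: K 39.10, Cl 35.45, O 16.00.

0.2306 kg

M(O2) = 2(16.00) = 32.00 g/mol.
M(KCl) = 39.10 + 35.45 = 74.55 g/mol.
n(O2) = 148.50 g / 32.00 g/mol = 4.6406 mol.
From the equation the O2:KCl mole ratio is 3:2, so n(KCl) = 4.6406 × 2/3 = 3.0938 mol.
Mass of KCl = 3.0938 mol × 74.55 g/mol = 230.64 g.
Converting to kg: 230.64 g = 0.2306 kg.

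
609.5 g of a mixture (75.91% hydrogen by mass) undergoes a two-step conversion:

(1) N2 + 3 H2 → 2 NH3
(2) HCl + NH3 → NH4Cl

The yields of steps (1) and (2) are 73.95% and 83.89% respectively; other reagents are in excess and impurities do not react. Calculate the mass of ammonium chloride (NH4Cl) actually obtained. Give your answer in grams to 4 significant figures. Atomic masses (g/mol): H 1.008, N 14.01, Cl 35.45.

Pure H2 = 609.5 × 0.7591 = 462.67 g.
M(H2) = 2(1.008) = 2.016 g/mol.
M(NH4Cl) = 14.01 + 4(1.008) + 35.45 = 53.492 g/mol.
n(H2) = 462.67 / 2.016 = 229.50 mol.
Step 1 (H2:NH3 = 3:2): theoretical n(NH3) = 153.00 mol; at 73.95% yield, n(NH3) = 113.14 mol.
Step 2 (NH3:NH4Cl = 1:1): theoretical n(NH4Cl) = 113.14 mol, so theoretical mass = 113.14 × 53.492 = 6052.3 g.
At 83.89% yield, actual mass of NH4Cl = 6052.3 × 0.8389 = 5077.2 g.

5077 g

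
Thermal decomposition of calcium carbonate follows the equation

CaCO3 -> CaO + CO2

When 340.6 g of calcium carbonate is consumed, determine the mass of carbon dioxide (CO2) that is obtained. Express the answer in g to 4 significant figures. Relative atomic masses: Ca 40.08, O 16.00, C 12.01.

M(CaCO3) = 40.08 + 12.01 + 3(16.00) = 100.09 g/mol.
M(CO2) = 12.01 + 2(16.00) = 44.01 g/mol.
n(CaCO3) = 340.60 g / 100.09 g/mol = 3.4029 mol.
From the equation the CaCO3:CO2 mole ratio is 1:1, so n(CO2) = 3.4029 × 1/1 = 3.4029 mol.
Mass of CO2 = 3.4029 mol × 44.01 g/mol = 149.76 g.

149.8 g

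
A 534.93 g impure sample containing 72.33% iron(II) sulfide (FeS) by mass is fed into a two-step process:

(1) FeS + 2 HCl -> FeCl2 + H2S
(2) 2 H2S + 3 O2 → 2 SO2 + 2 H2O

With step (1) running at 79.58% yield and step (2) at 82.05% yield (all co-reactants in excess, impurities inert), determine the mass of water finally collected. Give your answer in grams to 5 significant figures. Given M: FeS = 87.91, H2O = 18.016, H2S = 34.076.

Pure FeS = 534.93 × 0.7233 = 386.915 g.
n(FeS) = 386.915 / 87.91 = 4.40126 mol.
Step 1 (FeS:H2S = 1:1): theoretical n(H2S) = 4.40126 mol; at 79.58% yield, n(H2S) = 3.50252 mol.
Step 2 (H2S:H2O = 2:2): theoretical n(H2O) = 3.50252 mol, so theoretical mass = 3.50252 × 18.016 = 63.1015 g.
At 82.05% yield, actual mass of H2O = 63.1015 × 0.8205 = 51.7748 g.

51.775 g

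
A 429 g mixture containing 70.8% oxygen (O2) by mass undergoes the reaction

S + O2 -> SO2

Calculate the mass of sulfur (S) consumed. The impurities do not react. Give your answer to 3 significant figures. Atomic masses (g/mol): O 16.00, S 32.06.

304 g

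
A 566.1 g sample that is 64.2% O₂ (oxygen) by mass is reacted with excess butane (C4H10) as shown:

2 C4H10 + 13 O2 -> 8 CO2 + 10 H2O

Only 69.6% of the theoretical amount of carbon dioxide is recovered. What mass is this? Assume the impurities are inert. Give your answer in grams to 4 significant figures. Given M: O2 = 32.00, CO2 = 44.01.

Pure O2 available = 566.1 g × 0.642 = 363.44 g.
n(O2) = 363.44 g / 32.00 g/mol = 11.357 mol.
From the equation the O2:CO2 mole ratio is 13:8, so n(CO2) = 11.357 × 8/13 = 6.9892 mol.
Mass of CO2 = 6.9892 mol × 44.01 g/mol = 307.59 g.
Actual mass collected = 307.59 g × 0.696 = 214.08 g.

214.1 g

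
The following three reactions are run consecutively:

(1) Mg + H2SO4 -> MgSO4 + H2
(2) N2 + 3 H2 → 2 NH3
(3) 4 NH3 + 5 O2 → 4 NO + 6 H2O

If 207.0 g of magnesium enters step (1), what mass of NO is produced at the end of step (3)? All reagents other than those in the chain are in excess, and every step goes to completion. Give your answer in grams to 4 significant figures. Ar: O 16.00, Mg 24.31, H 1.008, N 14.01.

170.4 g

M(Mg) = 24.31 g/mol.
M(NO) = 14.01 + 16.00 = 30.01 g/mol.
n(Mg) = 207.0 / 24.31 = 8.5150 mol.
Reaction (1): Mg→H2 ratio 1:1 ⇒ n(H2) = 8.5150 mol.
Reaction (2): H2→NH3 ratio 3:2 ⇒ n(NH3) = 5.6767 mol.
Reaction (3): NH3→NO ratio 4:4 ⇒ n(NO) = 5.6767 mol.
Mass of NO = 5.6767 × 30.01 = 170.36 g.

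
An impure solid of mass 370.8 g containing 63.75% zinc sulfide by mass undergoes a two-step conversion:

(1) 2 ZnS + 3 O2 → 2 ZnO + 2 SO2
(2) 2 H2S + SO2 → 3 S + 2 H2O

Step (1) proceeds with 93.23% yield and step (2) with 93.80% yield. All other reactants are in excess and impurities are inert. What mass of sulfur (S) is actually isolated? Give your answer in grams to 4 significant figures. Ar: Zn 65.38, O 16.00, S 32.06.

204.0 g

Pure ZnS = 370.8 × 0.6375 = 236.38 g.
M(ZnS) = 65.38 + 32.06 = 97.44 g/mol.
M(S) = 32.06 g/mol.
n(ZnS) = 236.38 / 97.44 = 2.4260 mol.
Step 1 (ZnS:SO2 = 2:2): theoretical n(SO2) = 2.4260 mol; at 93.23% yield, n(SO2) = 2.2617 mol.
Step 2 (SO2:S = 1:3): theoretical n(S) = 6.7852 mol, so theoretical mass = 6.7852 × 32.06 = 217.53 g.
At 93.80% yield, actual mass of S = 217.53 × 0.9380 = 204.04 g.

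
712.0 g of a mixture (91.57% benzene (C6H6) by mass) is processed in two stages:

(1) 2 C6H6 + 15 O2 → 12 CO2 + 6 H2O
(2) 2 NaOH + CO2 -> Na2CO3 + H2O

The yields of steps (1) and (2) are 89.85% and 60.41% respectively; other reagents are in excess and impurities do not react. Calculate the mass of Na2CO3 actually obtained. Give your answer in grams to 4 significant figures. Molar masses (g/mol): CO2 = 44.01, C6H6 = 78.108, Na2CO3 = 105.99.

Pure C6H6 = 712.0 × 0.9157 = 651.98 g.
n(C6H6) = 651.98 / 78.108 = 8.3471 mol.
Step 1 (C6H6:CO2 = 2:12): theoretical n(CO2) = 50.083 mol; at 89.85% yield, n(CO2) = 44.999 mol.
Step 2 (CO2:Na2CO3 = 1:1): theoretical n(Na2CO3) = 44.999 mol, so theoretical mass = 44.999 × 105.99 = 4769.5 g.
At 60.41% yield, actual mass of Na2CO3 = 4769.5 × 0.6041 = 2881.2 g.

2881 g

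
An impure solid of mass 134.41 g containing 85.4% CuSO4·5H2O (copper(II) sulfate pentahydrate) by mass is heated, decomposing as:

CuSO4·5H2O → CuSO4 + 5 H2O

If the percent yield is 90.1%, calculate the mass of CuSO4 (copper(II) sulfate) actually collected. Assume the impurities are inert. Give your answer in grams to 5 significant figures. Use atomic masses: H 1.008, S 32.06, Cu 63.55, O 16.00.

Pure CuSO4·5H2O available = 134.41 g × 0.854 = 114.786 g.
M(CuSO4·5H2O) = 63.55 + 32.06 + 9(16.00) + 10(1.008) = 249.69 g/mol.
M(CuSO4) = 63.55 + 32.06 + 4(16.00) = 159.61 g/mol.
n(CuSO4·5H2O) = 114.786 g / 249.69 g/mol = 0.459715 mol.
From the equation the CuSO4·5H2O:CuSO4 mole ratio is 1:1, so n(CuSO4) = 0.459715 × 1/1 = 0.459715 mol.
Mass of CuSO4 = 0.459715 mol × 159.61 g/mol = 73.3750 g.
Actual mass collected = 73.3750 g × 0.901 = 66.1109 g.

66.111 g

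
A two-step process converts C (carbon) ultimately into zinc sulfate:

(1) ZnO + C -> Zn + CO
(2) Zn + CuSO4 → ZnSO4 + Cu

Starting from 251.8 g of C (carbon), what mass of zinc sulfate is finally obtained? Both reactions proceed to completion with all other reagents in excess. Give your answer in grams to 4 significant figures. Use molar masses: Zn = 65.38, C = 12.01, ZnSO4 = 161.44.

3385 g

n(C) = 251.80 / 12.01 = 20.966 mol.
Step 1 gives a 1:1 ratio of C to Zn, so n(Zn) = 20.966 mol.
In step 2 the Zn:ZnSO4 ratio is 1:1, so n(ZnSO4) = 20.966 mol.
Mass of ZnSO4 = 20.966 × 161.44 = 3384.7 g.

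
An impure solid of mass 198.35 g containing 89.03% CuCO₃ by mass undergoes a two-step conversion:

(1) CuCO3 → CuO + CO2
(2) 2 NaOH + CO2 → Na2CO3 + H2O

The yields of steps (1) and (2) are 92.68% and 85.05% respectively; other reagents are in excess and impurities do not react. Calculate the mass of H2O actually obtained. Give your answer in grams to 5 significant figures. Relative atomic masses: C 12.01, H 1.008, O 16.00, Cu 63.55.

Pure CuCO3 = 198.35 × 0.8903 = 176.591 g.
M(CuCO3) = 63.55 + 12.01 + 3(16.00) = 123.56 g/mol.
M(H2O) = 2(1.008) + 16.00 = 18.016 g/mol.
n(CuCO3) = 176.591 / 123.56 = 1.42919 mol.
Step 1 (CuCO3:CO2 = 1:1): theoretical n(CO2) = 1.42919 mol; at 92.68% yield, n(CO2) = 1.32458 mol.
Step 2 (CO2:H2O = 1:1): theoretical n(H2O) = 1.32458 mol, so theoretical mass = 1.32458 × 18.016 = 23.8636 g.
At 85.05% yield, actual mass of H2O = 23.8636 × 0.8505 = 20.2960 g.

20.296 g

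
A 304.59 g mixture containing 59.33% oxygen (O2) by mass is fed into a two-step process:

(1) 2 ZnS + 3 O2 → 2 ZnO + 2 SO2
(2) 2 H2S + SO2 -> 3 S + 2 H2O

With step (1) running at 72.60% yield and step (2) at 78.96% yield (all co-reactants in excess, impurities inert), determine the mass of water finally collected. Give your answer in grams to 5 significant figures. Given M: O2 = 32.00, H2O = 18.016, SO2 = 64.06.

77.764 g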